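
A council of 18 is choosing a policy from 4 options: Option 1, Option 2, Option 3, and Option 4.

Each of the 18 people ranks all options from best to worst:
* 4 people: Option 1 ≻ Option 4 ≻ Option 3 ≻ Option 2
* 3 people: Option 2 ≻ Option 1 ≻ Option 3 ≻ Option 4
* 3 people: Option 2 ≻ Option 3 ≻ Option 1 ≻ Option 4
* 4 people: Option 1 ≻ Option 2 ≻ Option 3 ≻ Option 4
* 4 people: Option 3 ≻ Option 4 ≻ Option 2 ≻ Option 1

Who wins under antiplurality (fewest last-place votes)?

Last-place votes: Option 1 4, Option 2 4, Option 3 0, Option 4 10.

Option 3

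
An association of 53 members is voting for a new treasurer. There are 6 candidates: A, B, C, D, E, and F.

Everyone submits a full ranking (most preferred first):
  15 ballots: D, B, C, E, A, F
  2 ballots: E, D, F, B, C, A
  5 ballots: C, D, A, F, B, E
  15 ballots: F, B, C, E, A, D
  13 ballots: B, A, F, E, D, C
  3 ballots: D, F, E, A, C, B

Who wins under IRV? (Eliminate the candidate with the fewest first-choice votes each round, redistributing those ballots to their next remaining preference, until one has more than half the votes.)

Round 1: A 0, B 13, C 5, D 18, E 2, F 15. A eliminated.
Round 2: B 13, C 5, D 18, E 2, F 15. E eliminated.
Round 3: B 13, C 5, D 20, F 15. C eliminated.
Round 4: B 13, D 25, F 15. B eliminated.
Round 5: D 25, F 28. F has a majority (≥27).

F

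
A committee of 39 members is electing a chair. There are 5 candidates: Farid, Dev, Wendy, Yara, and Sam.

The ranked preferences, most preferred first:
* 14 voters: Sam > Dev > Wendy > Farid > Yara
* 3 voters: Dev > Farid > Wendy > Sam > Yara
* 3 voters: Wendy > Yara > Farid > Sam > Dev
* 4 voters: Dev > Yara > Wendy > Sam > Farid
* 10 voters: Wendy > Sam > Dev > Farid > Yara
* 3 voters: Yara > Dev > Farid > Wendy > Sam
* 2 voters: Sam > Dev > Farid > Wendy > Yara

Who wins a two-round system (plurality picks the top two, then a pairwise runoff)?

Wendy

Round 1 first-place votes: Farid 0, Dev 7, Wendy 13, Yara 3, Sam 16. Sam and Wendy advance.
Runoff: Sam is ranked above Wendy on 16 ballots, Wendy above Sam on 23.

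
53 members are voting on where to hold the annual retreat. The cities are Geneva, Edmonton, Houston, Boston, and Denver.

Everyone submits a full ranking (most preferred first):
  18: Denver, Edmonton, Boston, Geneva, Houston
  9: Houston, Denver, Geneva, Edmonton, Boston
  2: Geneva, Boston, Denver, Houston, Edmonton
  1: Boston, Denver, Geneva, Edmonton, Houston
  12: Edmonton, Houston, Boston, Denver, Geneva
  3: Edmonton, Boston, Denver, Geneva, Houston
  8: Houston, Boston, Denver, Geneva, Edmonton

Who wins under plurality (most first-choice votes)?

Denver

First-place votes: Geneva 2, Edmonton 15, Houston 17, Boston 1, Denver 18.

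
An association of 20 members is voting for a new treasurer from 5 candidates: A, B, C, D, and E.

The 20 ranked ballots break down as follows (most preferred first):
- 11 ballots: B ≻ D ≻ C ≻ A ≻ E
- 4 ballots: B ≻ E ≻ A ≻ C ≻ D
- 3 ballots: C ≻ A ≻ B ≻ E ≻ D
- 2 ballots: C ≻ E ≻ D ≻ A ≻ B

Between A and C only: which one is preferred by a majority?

C

A is ranked above C on 4 ballots; C above A on 16.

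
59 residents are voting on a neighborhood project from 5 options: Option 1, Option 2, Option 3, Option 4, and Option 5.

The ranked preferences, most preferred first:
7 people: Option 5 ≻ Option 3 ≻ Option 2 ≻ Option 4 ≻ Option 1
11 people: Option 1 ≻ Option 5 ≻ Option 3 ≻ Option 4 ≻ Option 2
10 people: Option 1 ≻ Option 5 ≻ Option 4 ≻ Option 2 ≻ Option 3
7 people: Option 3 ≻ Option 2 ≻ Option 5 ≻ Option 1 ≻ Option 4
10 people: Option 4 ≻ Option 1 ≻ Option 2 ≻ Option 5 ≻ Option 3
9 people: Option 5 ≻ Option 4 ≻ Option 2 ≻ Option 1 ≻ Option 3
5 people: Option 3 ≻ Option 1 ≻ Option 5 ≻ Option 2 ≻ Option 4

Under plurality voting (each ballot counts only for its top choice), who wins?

First-place votes: Option 1 21, Option 2 0, Option 3 12, Option 4 10, Option 5 16.

Option 1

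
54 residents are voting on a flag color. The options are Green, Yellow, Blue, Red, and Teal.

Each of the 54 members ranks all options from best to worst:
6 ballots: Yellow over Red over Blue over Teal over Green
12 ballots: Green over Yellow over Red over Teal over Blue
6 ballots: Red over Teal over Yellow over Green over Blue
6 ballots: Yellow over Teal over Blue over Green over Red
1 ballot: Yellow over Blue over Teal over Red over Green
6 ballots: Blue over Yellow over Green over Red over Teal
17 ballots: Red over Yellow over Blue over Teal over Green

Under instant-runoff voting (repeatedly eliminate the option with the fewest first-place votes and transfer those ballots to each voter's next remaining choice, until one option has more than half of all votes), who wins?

Round 1: Green 12, Yellow 13, Blue 6, Red 23, Teal 0. Teal eliminated.
Round 2: Green 12, Yellow 13, Blue 6, Red 23. Blue eliminated.
Round 3: Green 12, Yellow 19, Red 23. Green eliminated.
Round 4: Yellow 31, Red 23. Yellow has a majority (≥28).

Yellow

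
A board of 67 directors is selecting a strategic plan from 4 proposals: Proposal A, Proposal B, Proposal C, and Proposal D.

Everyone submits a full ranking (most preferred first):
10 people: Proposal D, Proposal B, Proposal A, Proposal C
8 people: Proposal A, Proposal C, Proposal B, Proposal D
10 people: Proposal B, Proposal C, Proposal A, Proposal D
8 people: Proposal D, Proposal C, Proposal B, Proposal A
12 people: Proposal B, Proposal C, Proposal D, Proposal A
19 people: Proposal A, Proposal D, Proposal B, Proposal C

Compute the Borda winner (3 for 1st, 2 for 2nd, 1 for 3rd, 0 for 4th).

Proposal A: 10×1 + 8×3 + 10×1 + 8×0 + 12×0 + 19×3 = 101
Proposal B: 10×2 + 8×1 + 10×3 + 8×1 + 12×3 + 19×1 = 121
Proposal C: 10×0 + 8×2 + 10×2 + 8×2 + 12×2 + 19×0 = 76
Proposal D: 10×3 + 8×0 + 10×0 + 8×3 + 12×1 + 19×2 = 104

Proposal B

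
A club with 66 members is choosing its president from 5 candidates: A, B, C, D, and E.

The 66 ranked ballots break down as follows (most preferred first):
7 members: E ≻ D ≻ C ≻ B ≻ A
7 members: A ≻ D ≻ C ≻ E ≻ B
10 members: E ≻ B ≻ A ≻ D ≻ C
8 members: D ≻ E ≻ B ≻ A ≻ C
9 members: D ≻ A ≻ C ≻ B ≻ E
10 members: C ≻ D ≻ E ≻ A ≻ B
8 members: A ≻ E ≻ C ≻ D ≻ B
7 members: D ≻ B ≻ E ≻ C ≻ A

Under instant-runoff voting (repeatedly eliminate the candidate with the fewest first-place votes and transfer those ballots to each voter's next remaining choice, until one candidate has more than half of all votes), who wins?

D

Round 1: A 15, B 0, C 10, D 24, E 17. B eliminated.
Round 2: A 15, C 10, D 24, E 17. C eliminated.
Round 3: A 15, D 34, E 17. D has a majority (≥34).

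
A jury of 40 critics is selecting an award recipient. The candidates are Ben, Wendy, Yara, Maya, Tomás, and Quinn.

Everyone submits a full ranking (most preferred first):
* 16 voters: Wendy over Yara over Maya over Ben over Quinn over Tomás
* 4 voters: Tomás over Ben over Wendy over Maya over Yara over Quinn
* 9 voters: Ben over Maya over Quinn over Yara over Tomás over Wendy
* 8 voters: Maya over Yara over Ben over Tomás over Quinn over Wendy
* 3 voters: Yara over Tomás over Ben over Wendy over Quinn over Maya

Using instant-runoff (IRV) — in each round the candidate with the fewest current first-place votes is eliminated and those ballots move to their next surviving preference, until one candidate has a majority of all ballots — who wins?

Round 1: Ben 9, Wendy 16, Yara 3, Maya 8, Tomás 4, Quinn 0. Quinn eliminated.
Round 2: Ben 9, Wendy 16, Yara 3, Maya 8, Tomás 4. Yara eliminated.
Round 3: Ben 9, Wendy 16, Maya 8, Tomás 7. Tomás eliminated.
Round 4: Ben 16, Wendy 16, Maya 8. Maya eliminated.
Round 5: Ben 24, Wendy 16. Ben has a majority (≥21).

Ben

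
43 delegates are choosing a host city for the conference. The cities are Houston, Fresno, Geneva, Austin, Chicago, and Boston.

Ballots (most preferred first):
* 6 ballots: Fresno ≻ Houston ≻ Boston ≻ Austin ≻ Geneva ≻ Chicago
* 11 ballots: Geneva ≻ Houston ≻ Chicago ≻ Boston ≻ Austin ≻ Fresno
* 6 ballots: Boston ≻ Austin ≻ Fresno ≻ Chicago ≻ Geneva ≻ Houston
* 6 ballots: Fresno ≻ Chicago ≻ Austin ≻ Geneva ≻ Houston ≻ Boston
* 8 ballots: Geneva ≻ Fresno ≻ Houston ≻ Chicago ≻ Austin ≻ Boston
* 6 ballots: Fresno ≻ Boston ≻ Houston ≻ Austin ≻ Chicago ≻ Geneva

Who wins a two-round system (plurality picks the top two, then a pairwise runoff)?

Round 1 first-place votes: Houston 0, Fresno 18, Geneva 19, Austin 0, Chicago 0, Boston 6. Geneva and Fresno advance.
Runoff: Geneva is ranked above Fresno on 19 ballots, Fresno above Geneva on 24.

Fresno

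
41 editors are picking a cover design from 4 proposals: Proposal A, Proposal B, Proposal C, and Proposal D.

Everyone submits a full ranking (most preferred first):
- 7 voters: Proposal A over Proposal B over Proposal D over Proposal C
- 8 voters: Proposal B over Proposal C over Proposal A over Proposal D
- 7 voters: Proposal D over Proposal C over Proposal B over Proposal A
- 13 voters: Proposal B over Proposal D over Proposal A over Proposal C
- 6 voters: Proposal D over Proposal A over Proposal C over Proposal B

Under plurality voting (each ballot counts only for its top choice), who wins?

First-place votes: Proposal A 7, Proposal B 21, Proposal C 0, Proposal D 13.

Proposal B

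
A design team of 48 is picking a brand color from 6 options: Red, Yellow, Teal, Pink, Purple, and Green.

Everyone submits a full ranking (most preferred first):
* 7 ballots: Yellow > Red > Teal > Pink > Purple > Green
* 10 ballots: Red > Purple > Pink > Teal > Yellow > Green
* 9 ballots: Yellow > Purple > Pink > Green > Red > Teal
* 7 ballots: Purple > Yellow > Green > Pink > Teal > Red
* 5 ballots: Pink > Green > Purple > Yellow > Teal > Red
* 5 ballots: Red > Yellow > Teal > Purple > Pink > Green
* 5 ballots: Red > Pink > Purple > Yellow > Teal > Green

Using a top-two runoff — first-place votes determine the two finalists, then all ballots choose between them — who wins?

Yellow

Round 1 first-place votes: Red 20, Yellow 16, Teal 0, Pink 5, Purple 7, Green 0. Red and Yellow advance.
Runoff: Red is ranked above Yellow on 20 ballots, Yellow above Red on 28.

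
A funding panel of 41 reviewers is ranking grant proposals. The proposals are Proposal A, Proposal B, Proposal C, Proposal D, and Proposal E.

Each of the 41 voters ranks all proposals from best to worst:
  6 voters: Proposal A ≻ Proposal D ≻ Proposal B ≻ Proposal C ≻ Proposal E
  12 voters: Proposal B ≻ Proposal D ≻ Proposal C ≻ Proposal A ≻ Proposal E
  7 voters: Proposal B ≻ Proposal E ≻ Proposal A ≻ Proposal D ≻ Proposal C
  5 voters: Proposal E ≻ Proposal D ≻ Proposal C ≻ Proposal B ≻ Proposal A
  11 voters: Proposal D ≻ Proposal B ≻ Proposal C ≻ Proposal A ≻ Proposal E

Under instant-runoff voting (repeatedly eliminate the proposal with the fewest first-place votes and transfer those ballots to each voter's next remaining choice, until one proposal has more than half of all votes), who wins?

Proposal D

Round 1: Proposal A 6, Proposal B 19, Proposal C 0, Proposal D 11, Proposal E 5. Proposal C eliminated.
Round 2: Proposal A 6, Proposal B 19, Proposal D 11, Proposal E 5. Proposal E eliminated.
Round 3: Proposal A 6, Proposal B 19, Proposal D 16. Proposal A eliminated.
Round 4: Proposal B 19, Proposal D 22. Proposal D has a majority (≥21).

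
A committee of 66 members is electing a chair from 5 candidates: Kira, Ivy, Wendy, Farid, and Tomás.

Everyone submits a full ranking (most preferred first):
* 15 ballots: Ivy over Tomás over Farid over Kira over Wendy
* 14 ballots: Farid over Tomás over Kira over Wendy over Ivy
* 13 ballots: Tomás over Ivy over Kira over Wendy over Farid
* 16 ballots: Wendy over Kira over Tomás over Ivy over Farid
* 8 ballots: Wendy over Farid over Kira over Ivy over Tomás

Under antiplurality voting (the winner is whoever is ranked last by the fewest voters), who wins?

Kira

Last-place votes: Kira 0, Ivy 14, Wendy 15, Farid 29, Tomás 8.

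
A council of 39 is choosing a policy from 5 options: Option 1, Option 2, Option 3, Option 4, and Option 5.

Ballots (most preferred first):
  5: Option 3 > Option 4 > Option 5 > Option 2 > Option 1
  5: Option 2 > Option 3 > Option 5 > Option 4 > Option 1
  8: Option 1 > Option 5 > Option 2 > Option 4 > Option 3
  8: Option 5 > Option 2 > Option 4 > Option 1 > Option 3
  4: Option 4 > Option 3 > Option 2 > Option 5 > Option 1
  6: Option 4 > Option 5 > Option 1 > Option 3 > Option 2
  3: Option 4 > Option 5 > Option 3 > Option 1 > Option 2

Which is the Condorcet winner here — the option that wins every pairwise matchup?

Option 5

Option 5 vs Option 1: 31–8
Option 5 vs Option 2: 30–9
Option 5 vs Option 3: 25–14
Option 5 vs Option 4: 21–18
Option 5 beats every other option.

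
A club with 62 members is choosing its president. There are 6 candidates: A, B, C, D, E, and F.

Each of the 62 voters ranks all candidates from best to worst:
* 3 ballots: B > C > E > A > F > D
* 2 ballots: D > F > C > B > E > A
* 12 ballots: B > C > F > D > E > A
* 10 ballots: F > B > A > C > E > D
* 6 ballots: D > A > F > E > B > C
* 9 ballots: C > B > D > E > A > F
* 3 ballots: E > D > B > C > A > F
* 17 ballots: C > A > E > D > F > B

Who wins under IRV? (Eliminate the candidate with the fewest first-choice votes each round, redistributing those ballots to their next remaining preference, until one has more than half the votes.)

B

Round 1: A 0, B 15, C 26, D 8, E 3, F 10. A eliminated.
Round 2: B 15, C 26, D 8, E 3, F 10. E eliminated.
Round 3: B 15, C 26, D 11, F 10. F eliminated.
Round 4: B 25, C 26, D 11. D eliminated.
Round 5: B 34, C 28. B has a majority (≥32).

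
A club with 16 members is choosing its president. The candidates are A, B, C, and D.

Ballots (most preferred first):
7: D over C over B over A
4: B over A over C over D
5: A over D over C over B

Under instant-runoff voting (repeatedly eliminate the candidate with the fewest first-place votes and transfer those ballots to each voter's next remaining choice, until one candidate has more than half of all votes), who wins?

Round 1: A 5, B 4, C 0, D 7. C eliminated.
Round 2: A 5, B 4, D 7. B eliminated.
Round 3: A 9, D 7. A has a majority (≥9).

A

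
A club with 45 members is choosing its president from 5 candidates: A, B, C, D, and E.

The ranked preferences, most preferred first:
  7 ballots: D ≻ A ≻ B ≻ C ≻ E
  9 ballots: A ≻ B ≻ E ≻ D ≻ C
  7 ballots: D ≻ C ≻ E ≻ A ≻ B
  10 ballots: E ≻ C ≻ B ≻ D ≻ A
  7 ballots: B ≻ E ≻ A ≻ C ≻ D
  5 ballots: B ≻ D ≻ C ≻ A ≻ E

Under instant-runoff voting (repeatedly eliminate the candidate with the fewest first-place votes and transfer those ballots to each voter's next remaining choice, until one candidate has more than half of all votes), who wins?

Round 1: A 9, B 12, C 0, D 14, E 10. C eliminated.
Round 2: A 9, B 12, D 14, E 10. A eliminated.
Round 3: B 21, D 14, E 10. E eliminated.
Round 4: B 31, D 14. B has a majority (≥23).

B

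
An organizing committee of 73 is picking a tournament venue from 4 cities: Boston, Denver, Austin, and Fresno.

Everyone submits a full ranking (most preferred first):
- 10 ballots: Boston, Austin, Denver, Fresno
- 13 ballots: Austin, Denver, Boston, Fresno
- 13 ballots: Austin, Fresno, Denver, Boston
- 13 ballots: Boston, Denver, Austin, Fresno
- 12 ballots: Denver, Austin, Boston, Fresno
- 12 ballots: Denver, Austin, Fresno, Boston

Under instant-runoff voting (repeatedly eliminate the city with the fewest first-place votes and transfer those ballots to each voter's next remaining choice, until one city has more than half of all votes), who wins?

Round 1: Boston 23, Denver 24, Austin 26, Fresno 0. Fresno eliminated.
Round 2: Boston 23, Denver 24, Austin 26. Boston eliminated.
Round 3: Denver 37, Austin 36. Denver has a majority (≥37).

Denver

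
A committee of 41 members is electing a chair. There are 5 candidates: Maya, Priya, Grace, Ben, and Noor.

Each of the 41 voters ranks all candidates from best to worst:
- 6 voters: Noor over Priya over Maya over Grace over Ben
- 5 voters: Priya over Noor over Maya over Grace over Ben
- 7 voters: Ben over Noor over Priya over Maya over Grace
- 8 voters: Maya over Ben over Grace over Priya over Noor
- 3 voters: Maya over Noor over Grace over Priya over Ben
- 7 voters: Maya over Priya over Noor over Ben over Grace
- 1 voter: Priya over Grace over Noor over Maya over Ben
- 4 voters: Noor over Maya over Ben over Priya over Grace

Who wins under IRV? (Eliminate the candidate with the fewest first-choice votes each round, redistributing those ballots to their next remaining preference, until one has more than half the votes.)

Noor

Round 1: Maya 18, Priya 6, Grace 0, Ben 7, Noor 10. Grace eliminated.
Round 2: Maya 18, Priya 6, Ben 7, Noor 10. Priya eliminated.
Round 3: Maya 18, Ben 7, Noor 16. Ben eliminated.
Round 4: Maya 18, Noor 23. Noor has a majority (≥21).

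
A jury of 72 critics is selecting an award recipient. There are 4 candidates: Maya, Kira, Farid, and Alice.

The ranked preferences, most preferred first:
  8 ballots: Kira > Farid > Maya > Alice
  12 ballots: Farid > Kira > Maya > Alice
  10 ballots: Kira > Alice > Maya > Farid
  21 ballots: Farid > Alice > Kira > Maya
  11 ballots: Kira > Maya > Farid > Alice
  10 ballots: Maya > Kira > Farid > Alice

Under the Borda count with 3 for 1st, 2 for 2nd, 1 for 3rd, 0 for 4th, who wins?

Maya: 8×1 + 12×1 + 10×1 + 21×0 + 11×2 + 10×3 = 82
Kira: 8×3 + 12×2 + 10×3 + 21×1 + 11×3 + 10×2 = 152
Farid: 8×2 + 12×3 + 10×0 + 21×3 + 11×1 + 10×1 = 136
Alice: 8×0 + 12×0 + 10×2 + 21×2 + 11×0 + 10×0 = 62

Kira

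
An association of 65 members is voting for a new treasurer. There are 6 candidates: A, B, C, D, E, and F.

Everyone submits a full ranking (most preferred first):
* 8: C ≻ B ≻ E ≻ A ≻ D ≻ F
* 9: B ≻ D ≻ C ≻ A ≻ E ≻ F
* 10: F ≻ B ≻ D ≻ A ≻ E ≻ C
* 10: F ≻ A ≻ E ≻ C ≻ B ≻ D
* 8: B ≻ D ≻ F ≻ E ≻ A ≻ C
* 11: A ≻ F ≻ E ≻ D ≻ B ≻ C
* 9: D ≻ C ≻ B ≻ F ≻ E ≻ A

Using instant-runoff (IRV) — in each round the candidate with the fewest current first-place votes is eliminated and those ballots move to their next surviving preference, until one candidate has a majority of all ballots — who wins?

Round 1: A 11, B 17, C 8, D 9, E 0, F 20. E eliminated.
Round 2: A 11, B 17, C 8, D 9, F 20. C eliminated.
Round 3: A 11, B 25, D 9, F 20. D eliminated.
Round 4: A 11, B 34, F 20. B has a majority (≥33).

B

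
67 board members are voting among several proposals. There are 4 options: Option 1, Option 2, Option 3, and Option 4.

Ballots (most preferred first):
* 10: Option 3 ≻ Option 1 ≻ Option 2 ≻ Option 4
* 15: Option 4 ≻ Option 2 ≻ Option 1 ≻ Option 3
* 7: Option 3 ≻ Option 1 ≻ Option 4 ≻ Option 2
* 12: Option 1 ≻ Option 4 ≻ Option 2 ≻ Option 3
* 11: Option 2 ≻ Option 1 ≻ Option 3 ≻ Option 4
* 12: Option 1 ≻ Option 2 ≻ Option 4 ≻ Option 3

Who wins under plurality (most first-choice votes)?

First-place votes: Option 1 24, Option 2 11, Option 3 17, Option 4 15.

Option 1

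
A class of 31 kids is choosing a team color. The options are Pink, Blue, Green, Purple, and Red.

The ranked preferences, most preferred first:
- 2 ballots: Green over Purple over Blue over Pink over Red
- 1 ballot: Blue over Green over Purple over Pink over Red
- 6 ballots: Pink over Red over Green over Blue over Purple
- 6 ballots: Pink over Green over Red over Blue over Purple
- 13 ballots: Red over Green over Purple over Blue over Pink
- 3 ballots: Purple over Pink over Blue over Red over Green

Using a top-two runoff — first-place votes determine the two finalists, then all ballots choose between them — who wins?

Round 1 first-place votes: Pink 12, Blue 1, Green 2, Purple 3, Red 13. Red and Pink advance.
Runoff: Red is ranked above Pink on 13 ballots, Pink above Red on 18.

Pink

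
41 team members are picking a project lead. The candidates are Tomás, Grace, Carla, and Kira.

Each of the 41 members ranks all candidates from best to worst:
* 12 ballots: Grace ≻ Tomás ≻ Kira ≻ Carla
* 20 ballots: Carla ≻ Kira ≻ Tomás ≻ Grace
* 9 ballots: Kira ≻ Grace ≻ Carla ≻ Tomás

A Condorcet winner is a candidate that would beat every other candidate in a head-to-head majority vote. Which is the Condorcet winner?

Kira vs Tomás: 29–12
Kira vs Grace: 29–12
Kira vs Carla: 21–20
Kira beats every other candidate.

Kira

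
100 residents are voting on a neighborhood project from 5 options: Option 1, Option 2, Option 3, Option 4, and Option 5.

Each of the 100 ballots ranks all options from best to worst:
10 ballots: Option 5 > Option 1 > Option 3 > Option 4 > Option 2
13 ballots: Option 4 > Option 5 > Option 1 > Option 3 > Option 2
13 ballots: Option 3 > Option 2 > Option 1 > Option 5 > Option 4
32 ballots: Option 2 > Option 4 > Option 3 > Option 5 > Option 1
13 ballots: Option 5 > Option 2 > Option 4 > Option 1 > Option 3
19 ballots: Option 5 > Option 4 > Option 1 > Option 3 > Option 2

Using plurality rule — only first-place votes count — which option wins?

First-place votes: Option 1 0, Option 2 32, Option 3 13, Option 4 13, Option 5 42.

Option 5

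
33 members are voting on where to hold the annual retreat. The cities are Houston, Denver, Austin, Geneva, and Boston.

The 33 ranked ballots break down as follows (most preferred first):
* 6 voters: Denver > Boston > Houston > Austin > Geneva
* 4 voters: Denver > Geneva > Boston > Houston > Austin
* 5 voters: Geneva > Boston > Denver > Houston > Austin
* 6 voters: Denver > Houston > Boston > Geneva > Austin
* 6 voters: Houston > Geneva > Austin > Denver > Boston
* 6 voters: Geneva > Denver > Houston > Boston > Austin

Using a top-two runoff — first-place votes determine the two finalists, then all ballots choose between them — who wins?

Round 1 first-place votes: Houston 6, Denver 16, Austin 0, Geneva 11, Boston 0. Denver and Geneva advance.
Runoff: Denver is ranked above Geneva on 16 ballots, Geneva above Denver on 17.

Geneva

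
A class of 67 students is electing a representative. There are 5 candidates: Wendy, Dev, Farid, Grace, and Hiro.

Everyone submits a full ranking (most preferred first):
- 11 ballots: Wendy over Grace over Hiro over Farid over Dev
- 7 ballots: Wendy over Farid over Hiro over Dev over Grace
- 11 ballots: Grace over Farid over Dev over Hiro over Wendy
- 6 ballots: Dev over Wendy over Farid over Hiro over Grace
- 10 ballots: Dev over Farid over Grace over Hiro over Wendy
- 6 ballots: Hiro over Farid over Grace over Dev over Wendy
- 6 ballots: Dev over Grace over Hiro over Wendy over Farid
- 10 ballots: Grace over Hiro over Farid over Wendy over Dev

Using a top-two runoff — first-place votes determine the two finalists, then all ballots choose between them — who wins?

Grace

Round 1 first-place votes: Wendy 18, Dev 22, Farid 0, Grace 21, Hiro 6. Dev and Grace advance.
Runoff: Dev is ranked above Grace on 29 ballots, Grace above Dev on 38.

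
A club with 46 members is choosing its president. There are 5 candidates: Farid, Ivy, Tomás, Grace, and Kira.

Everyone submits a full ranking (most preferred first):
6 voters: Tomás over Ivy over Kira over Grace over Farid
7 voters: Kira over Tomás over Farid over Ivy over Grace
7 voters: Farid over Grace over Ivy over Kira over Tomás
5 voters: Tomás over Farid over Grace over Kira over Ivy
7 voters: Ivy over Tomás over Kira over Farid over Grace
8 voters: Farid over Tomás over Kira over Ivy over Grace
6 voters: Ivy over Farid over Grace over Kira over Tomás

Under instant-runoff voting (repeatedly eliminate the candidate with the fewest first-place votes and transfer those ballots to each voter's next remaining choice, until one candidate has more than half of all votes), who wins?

Round 1: Farid 15, Ivy 13, Tomás 11, Grace 0, Kira 7. Grace eliminated.
Round 2: Farid 15, Ivy 13, Tomás 11, Kira 7. Kira eliminated.
Round 3: Farid 15, Ivy 13, Tomás 18. Ivy eliminated.
Round 4: Farid 21, Tomás 25. Tomás has a majority (≥24).

Tomás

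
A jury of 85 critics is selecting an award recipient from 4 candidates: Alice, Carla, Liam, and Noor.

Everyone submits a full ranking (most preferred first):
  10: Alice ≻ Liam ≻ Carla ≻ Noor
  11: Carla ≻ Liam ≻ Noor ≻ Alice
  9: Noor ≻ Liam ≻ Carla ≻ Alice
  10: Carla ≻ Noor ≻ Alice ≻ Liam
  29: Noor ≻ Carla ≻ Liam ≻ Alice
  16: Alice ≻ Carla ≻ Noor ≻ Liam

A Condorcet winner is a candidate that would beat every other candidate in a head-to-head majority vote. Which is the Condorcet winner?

Carla vs Alice: 59–26
Carla vs Liam: 66–19
Carla vs Noor: 47–38
Carla beats every other candidate.

Carla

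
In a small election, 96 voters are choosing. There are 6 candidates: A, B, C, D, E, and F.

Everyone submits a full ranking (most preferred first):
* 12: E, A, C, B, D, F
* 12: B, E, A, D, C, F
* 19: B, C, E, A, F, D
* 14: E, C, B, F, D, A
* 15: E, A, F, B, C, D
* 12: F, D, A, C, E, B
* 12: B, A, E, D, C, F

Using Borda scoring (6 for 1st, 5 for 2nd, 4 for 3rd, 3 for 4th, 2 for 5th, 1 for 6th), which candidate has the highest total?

A: 12×5 + 12×4 + 19×3 + 14×1 + 15×5 + 12×4 + 12×5 = 362
B: 12×3 + 12×6 + 19×6 + 14×4 + 15×3 + 12×1 + 12×6 = 407
C: 12×4 + 12×2 + 19×5 + 14×5 + 15×2 + 12×3 + 12×2 = 327
D: 12×2 + 12×3 + 19×1 + 14×2 + 15×1 + 12×5 + 12×3 = 218
E: 12×6 + 12×5 + 19×4 + 14×6 + 15×6 + 12×2 + 12×4 = 454
F: 12×1 + 12×1 + 19×2 + 14×3 + 15×4 + 12×6 + 12×1 = 248

E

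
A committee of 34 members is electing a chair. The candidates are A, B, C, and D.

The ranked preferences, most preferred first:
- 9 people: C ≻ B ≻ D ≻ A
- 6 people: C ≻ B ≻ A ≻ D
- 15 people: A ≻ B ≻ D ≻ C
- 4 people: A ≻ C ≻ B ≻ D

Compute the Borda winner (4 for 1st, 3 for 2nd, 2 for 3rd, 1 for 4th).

B

A: 9×1 + 6×2 + 15×4 + 4×4 = 97
B: 9×3 + 6×3 + 15×3 + 4×2 = 98
C: 9×4 + 6×4 + 15×1 + 4×3 = 87
D: 9×2 + 6×1 + 15×2 + 4×1 = 58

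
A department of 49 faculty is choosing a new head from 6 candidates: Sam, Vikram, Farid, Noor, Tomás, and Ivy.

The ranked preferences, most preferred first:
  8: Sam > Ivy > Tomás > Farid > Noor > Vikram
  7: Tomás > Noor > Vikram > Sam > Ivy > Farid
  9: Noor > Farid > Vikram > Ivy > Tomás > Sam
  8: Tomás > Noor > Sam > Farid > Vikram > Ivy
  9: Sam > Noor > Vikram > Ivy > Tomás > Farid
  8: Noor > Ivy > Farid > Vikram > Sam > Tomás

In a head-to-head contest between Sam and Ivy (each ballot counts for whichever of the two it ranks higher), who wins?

Sam is ranked above Ivy on 32 ballots; Ivy above Sam on 17.

Sam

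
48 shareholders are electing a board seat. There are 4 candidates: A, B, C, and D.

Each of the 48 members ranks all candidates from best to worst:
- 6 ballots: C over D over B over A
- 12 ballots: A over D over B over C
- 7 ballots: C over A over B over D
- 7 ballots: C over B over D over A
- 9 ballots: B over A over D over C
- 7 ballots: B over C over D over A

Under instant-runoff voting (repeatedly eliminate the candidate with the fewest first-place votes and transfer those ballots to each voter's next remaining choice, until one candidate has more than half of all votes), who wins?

Round 1: A 12, B 16, C 20, D 0. D eliminated.
Round 2: A 12, B 16, C 20. A eliminated.
Round 3: B 28, C 20. B has a majority (≥25).

B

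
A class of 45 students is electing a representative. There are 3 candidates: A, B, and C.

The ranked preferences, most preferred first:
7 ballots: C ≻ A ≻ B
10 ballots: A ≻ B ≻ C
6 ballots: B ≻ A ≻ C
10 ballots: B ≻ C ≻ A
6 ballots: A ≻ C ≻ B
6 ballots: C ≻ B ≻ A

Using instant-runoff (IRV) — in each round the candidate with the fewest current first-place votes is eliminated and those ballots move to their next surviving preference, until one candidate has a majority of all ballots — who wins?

A

Round 1: A 16, B 16, C 13. C eliminated.
Round 2: A 23, B 22. A has a majority (≥23).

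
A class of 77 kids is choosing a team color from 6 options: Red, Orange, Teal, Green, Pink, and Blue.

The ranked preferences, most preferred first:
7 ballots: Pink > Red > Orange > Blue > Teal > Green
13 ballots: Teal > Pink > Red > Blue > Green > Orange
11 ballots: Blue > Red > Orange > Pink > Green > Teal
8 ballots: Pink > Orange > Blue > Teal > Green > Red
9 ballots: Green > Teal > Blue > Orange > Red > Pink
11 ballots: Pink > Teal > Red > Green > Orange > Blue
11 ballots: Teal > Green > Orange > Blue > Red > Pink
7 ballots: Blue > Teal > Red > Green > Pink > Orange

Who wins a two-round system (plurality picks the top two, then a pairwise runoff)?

Teal

Round 1 first-place votes: Red 0, Orange 0, Teal 24, Green 9, Pink 26, Blue 18. Pink and Teal advance.
Runoff: Pink is ranked above Teal on 37 ballots, Teal above Pink on 40.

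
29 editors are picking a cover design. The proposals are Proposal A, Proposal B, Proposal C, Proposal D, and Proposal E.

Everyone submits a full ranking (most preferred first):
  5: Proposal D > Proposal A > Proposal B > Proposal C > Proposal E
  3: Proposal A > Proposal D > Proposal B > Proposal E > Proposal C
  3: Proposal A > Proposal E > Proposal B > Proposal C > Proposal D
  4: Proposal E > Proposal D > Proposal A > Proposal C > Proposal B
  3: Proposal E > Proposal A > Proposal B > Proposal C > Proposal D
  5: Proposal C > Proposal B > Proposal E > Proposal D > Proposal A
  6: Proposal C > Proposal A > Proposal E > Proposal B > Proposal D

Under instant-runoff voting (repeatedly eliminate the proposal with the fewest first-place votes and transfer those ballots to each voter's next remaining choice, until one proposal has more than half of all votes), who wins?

Proposal A

Round 1: Proposal A 6, Proposal B 0, Proposal C 11, Proposal D 5, Proposal E 7. Proposal B eliminated.
Round 2: Proposal A 6, Proposal C 11, Proposal D 5, Proposal E 7. Proposal D eliminated.
Round 3: Proposal A 11, Proposal C 11, Proposal E 7. Proposal E eliminated.
Round 4: Proposal A 18, Proposal C 11. Proposal A has a majority (≥15).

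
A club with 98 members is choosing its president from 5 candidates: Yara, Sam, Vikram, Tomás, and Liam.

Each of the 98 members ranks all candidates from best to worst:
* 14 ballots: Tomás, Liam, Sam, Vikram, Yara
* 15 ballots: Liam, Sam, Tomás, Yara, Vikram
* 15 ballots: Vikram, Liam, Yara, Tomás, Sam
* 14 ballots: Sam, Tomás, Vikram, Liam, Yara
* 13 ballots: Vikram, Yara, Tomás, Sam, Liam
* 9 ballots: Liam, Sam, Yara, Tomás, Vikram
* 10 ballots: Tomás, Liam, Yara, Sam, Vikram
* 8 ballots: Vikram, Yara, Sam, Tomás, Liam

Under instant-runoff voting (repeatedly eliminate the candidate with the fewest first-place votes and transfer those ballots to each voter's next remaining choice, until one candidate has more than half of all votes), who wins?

Tomás

Round 1: Yara 0, Sam 14, Vikram 36, Tomás 24, Liam 24. Yara eliminated.
Round 2: Sam 14, Vikram 36, Tomás 24, Liam 24. Sam eliminated.
Round 3: Vikram 36, Tomás 38, Liam 24. Liam eliminated.
Round 4: Vikram 36, Tomás 62. Tomás has a majority (≥50).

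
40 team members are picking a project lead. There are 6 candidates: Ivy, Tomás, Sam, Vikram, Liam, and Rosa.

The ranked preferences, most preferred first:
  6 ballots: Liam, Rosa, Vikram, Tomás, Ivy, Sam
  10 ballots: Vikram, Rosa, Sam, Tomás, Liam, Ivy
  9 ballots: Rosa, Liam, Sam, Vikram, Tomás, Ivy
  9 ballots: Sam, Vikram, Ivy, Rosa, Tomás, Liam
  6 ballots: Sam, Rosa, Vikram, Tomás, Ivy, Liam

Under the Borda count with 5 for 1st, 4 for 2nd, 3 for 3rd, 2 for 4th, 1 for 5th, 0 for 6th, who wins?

Ivy: 6×1 + 10×0 + 9×0 + 9×3 + 6×1 = 39
Tomás: 6×2 + 10×2 + 9×1 + 9×1 + 6×2 = 62
Sam: 6×0 + 10×3 + 9×3 + 9×5 + 6×5 = 132
Vikram: 6×3 + 10×5 + 9×2 + 9×4 + 6×3 = 140
Liam: 6×5 + 10×1 + 9×4 + 9×0 + 6×0 = 76
Rosa: 6×4 + 10×4 + 9×5 + 9×2 + 6×4 = 151

Rosa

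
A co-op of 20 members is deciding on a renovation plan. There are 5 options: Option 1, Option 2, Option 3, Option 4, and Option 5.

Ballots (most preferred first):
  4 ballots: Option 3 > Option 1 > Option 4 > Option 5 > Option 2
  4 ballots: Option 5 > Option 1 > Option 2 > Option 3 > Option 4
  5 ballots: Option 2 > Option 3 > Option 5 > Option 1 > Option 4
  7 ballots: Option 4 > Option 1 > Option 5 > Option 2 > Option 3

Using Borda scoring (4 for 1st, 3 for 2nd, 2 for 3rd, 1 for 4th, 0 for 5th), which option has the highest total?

Option 1

Option 1: 4×3 + 4×3 + 5×1 + 7×3 = 50
Option 2: 4×0 + 4×2 + 5×4 + 7×1 = 35
Option 3: 4×4 + 4×1 + 5×3 + 7×0 = 35
Option 4: 4×2 + 4×0 + 5×0 + 7×4 = 36
Option 5: 4×1 + 4×4 + 5×2 + 7×2 = 44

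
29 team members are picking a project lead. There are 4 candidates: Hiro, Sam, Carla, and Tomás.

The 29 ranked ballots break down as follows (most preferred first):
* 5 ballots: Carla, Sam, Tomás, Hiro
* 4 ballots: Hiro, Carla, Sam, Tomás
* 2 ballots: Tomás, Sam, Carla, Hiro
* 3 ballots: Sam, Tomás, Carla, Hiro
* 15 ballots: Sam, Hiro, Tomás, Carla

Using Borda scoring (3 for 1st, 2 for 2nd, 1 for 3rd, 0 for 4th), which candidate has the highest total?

Hiro: 5×0 + 4×3 + 2×0 + 3×0 + 15×2 = 42
Sam: 5×2 + 4×1 + 2×2 + 3×3 + 15×3 = 72
Carla: 5×3 + 4×2 + 2×1 + 3×1 + 15×0 = 28
Tomás: 5×1 + 4×0 + 2×3 + 3×2 + 15×1 = 32

Sam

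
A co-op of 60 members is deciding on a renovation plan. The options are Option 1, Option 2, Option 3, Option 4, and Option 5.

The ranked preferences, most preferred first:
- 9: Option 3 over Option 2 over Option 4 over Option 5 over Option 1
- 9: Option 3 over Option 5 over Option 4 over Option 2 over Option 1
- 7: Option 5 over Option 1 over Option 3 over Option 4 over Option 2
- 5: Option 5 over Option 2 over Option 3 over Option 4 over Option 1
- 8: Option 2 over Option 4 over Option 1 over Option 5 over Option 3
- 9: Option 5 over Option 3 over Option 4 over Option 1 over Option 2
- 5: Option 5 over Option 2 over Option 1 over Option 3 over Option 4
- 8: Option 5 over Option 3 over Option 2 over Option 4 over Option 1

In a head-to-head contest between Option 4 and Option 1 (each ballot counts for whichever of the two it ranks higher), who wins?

Option 4

Option 4 is ranked above Option 1 on 48 ballots; Option 1 above Option 4 on 12.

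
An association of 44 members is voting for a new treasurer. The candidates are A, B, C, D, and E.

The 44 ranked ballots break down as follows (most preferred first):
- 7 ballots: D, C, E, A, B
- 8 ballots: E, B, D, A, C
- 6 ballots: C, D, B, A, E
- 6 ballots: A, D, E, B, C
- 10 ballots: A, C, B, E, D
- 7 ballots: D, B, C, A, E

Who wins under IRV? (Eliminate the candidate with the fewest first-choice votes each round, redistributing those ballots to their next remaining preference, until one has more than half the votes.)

D

Round 1: A 16, B 0, C 6, D 14, E 8. B eliminated.
Round 2: A 16, C 6, D 14, E 8. C eliminated.
Round 3: A 16, D 20, E 8. E eliminated.
Round 4: A 16, D 28. D has a majority (≥23).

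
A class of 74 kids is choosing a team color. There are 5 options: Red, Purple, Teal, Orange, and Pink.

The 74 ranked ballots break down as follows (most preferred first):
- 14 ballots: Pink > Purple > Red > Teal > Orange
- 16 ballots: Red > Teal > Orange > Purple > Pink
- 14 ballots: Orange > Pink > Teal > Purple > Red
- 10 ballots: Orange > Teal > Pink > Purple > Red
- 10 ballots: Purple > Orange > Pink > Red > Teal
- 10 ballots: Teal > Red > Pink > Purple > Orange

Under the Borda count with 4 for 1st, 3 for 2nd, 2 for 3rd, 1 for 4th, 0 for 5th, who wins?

Teal

Red: 14×2 + 16×4 + 14×0 + 10×0 + 10×1 + 10×3 = 132
Purple: 14×3 + 16×1 + 14×1 + 10×1 + 10×4 + 10×1 = 132
Teal: 14×1 + 16×3 + 14×2 + 10×3 + 10×0 + 10×4 = 160
Orange: 14×0 + 16×2 + 14×4 + 10×4 + 10×3 + 10×0 = 158
Pink: 14×4 + 16×0 + 14×3 + 10×2 + 10×2 + 10×2 = 158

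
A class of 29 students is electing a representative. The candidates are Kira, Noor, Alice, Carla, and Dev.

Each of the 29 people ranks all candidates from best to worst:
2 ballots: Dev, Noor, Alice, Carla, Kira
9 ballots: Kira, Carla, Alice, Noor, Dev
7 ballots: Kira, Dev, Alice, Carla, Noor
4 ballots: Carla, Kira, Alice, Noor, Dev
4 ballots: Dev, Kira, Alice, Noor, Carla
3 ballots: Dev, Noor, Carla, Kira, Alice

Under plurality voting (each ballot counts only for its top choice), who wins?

First-place votes: Kira 16, Noor 0, Alice 0, Carla 4, Dev 9.

Kira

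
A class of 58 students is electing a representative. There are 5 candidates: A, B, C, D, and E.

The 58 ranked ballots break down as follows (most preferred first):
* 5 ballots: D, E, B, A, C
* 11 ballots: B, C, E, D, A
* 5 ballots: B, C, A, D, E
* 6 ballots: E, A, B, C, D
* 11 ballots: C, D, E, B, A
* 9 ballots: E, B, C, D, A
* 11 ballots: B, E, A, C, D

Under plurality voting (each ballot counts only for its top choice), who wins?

First-place votes: A 0, B 27, C 11, D 5, E 15.

B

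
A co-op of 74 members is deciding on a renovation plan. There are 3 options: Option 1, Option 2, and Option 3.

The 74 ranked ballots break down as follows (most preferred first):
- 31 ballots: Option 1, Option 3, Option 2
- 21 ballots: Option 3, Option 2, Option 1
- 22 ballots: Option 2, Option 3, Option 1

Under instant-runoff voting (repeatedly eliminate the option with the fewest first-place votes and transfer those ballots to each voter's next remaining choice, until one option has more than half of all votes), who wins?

Option 2

Round 1: Option 1 31, Option 2 22, Option 3 21. Option 3 eliminated.
Round 2: Option 1 31, Option 2 43. Option 2 has a majority (≥38).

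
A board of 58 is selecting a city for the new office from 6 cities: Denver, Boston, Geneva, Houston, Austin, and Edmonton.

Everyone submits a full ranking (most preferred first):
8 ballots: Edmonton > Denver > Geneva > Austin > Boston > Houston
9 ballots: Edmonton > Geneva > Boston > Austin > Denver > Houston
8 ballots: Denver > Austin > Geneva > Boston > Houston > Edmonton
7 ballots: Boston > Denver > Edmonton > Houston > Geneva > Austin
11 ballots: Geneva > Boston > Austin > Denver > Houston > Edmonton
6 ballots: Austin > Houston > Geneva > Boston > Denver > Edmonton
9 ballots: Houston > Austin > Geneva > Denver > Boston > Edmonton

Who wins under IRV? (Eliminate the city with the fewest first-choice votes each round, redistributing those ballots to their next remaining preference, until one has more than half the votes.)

Round 1: Denver 8, Boston 7, Geneva 11, Houston 9, Austin 6, Edmonton 17. Austin eliminated.
Round 2: Denver 8, Boston 7, Geneva 11, Houston 15, Edmonton 17. Boston eliminated.
Round 3: Denver 15, Geneva 11, Houston 15, Edmonton 17. Geneva eliminated.
Round 4: Denver 26, Houston 15, Edmonton 17. Houston eliminated.
Round 5: Denver 41, Edmonton 17. Denver has a majority (≥30).

Denver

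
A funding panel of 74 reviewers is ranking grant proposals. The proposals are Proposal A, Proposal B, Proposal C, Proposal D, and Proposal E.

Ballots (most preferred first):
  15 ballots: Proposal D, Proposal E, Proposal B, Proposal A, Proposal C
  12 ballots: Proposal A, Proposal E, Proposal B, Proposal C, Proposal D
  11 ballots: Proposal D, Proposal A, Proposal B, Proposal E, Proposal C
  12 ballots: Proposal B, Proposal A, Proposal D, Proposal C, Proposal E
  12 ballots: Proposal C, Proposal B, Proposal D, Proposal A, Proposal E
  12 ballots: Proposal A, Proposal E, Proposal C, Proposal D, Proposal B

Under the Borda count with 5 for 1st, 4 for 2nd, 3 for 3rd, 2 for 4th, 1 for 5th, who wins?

Proposal A: 15×2 + 12×5 + 11×4 + 12×4 + 12×2 + 12×5 = 266
Proposal B: 15×3 + 12×3 + 11×3 + 12×5 + 12×4 + 12×1 = 234
Proposal C: 15×1 + 12×2 + 11×1 + 12×2 + 12×5 + 12×3 = 170
Proposal D: 15×5 + 12×1 + 11×5 + 12×3 + 12×3 + 12×2 = 238
Proposal E: 15×4 + 12×4 + 11×2 + 12×1 + 12×1 + 12×4 = 202

Proposal A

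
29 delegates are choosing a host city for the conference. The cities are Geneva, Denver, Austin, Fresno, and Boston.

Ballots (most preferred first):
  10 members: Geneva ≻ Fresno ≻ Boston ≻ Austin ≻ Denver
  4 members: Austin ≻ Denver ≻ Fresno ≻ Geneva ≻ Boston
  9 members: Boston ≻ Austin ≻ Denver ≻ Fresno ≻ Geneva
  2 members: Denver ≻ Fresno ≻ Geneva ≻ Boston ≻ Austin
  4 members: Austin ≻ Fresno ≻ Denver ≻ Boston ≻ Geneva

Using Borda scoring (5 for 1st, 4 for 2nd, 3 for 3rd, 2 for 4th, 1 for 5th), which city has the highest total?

Geneva: 10×5 + 4×2 + 9×1 + 2×3 + 4×1 = 77
Denver: 10×1 + 4×4 + 9×3 + 2×5 + 4×3 = 75
Austin: 10×2 + 4×5 + 9×4 + 2×1 + 4×5 = 98
Fresno: 10×4 + 4×3 + 9×2 + 2×4 + 4×4 = 94
Boston: 10×3 + 4×1 + 9×5 + 2×2 + 4×2 = 91

Austin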